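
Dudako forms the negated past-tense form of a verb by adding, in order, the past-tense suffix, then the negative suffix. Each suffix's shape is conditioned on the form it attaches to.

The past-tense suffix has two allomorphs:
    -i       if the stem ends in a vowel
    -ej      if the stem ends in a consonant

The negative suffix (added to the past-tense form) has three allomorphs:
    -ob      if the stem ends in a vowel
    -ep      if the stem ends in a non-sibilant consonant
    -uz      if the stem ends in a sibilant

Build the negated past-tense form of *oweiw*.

oweiwejep

*oweiw* — final sound /w/ (a consonant) → -ej → *oweiwej*.
Since the final sound of the past-tense form *oweiwej* is /j/ (a non-sibilant consonant), it takes -ep, giving *oweiwejep*.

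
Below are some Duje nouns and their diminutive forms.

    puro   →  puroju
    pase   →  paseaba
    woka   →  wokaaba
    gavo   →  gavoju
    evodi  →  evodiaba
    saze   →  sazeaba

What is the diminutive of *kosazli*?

kosazliaba

The alternation tracks the last vowel of the stem — -ju when the last vowel of the stem is a rounded vowel (*puro*, *gavo*); -aba when the last vowel of the stem is an unrounded vowel (*pase*, *woka*, *evodi*, *saze*).
*kosazli*: last vowel = /i/, an unrounded vowel → -aba → *kosazliaba*.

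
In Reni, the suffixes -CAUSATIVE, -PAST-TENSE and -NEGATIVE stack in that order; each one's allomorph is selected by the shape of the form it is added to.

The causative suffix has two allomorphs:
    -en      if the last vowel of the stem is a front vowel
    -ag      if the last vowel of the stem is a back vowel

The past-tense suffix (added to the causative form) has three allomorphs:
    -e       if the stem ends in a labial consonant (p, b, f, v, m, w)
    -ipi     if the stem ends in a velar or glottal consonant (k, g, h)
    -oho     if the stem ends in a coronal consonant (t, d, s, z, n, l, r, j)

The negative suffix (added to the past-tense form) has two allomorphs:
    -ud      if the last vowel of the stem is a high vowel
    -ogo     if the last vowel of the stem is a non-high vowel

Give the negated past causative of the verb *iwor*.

Since the last vowel of *iwor* is /o/ (a back vowel), it takes -ag, giving *iworag*.
The final consonant of the causative form *iworag* is /g/, which is velar/glottal, so the past-tense suffix is -ipi, giving *iworagipi*.
Since the last vowel of the past-tense form *iworagipi* is /i/ (a high vowel), it takes -ud, giving *iworagipiud*.

iworagipiud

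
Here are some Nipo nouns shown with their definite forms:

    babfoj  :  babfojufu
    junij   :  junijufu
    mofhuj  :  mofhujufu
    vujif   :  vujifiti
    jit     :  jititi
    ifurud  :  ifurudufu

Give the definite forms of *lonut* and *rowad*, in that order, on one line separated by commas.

lonutiti, rowadufu

The pattern is voicing of the final consonant: -iti when the stem ends in a voiceless consonant (*vujif*, *jit*); -ufu when the stem ends in a voiced consonant (*babfoj*, *junij*, *mofhuj*, *ifurud*).
*lonut* — final consonant /t/ (voiceless) → -iti → *lonutiti*.
The final consonant of *rowad* is /d/, which is voiced, so the suffix is -ufu, giving *rowadufu*.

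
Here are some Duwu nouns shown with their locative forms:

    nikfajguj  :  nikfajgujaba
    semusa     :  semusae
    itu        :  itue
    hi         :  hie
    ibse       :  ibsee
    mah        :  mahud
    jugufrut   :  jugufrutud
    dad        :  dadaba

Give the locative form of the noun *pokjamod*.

The alternation tracks the final sound of the stem — -ud when the stem ends in a voiceless consonant (*mah*, *jugufrut*); -aba when the stem ends in a voiced consonant (*nikfajguj*, *dad*); -e when the stem ends in a vowel (*semusa*, *itu*, *hi*, *ibse*).
The final sound of *pokjamod* is /d/, which is a voiced consonant, so the suffix is -aba, giving *pokjamodaba*.

pokjamodaba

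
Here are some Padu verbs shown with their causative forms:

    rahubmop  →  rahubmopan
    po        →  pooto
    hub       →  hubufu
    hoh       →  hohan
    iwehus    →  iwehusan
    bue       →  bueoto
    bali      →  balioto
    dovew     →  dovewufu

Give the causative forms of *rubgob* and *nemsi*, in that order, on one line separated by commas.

The alternation tracks the final sound of the stem — -an when the stem ends in a voiceless consonant (*rahubmop*, *hoh*, *iwehus*); -ufu when the stem ends in a voiced consonant (*hub*, *dovew*); -oto when the stem ends in a vowel (*po*, *bue*, *bali*).
*rubgob*: final sound = /b/, a voiced consonant → -ufu → *rubgobufu*.
Since the final sound of *nemsi* is /i/ (a vowel), it takes -oto, giving *nemsioto*.

rubgobufu, nemsioto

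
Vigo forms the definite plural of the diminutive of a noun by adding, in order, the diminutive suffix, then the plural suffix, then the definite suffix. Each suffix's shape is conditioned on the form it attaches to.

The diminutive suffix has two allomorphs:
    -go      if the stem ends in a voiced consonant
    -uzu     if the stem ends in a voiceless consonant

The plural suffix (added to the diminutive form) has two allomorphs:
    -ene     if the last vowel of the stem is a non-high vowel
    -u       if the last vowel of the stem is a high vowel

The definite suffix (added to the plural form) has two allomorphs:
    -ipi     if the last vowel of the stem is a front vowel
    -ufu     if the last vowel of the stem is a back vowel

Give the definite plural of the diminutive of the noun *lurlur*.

*lurlur*: final consonant = /r/, voiced → -go → *lurlurgo*.
The last vowel of the diminutive form *lurlurgo* is /o/, which is a non-high vowel, so the plural suffix is -ene, giving *lurlurgoene*.
Since the last vowel of the plural form *lurlurgoene* is /e/ (a front vowel), it takes -ipi, giving *lurlurgoeneipi*.

lurlurgoeneipi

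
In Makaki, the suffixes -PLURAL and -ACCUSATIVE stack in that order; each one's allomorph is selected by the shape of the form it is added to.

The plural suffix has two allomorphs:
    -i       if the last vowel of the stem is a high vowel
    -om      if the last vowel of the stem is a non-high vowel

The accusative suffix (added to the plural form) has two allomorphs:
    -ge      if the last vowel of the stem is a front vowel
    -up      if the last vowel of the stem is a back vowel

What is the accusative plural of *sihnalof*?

sihnalofomup

Since the last vowel of *sihnalof* is /o/ (a non-high vowel), it takes -om, giving *sihnalofom*.
Since the last vowel of the plural form *sihnalofom* is /o/ (a back vowel), it takes -up, giving *sihnalofomup*.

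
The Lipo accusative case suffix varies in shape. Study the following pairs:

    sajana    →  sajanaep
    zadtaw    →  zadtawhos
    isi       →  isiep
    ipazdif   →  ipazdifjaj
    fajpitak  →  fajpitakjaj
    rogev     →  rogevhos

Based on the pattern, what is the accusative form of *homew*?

Looking at the final sound of each stem: -jaj when the stem ends in a voiceless consonant (*ipazdif*, *fajpitak*); -hos when the stem ends in a voiced consonant (*zadtaw*, *rogev*); -ep when the stem ends in a vowel (*sajana*, *isi*).
Since the final sound of *homew* is /w/ (a voiced consonant), it takes -hos, giving *homewhos*.

homewhos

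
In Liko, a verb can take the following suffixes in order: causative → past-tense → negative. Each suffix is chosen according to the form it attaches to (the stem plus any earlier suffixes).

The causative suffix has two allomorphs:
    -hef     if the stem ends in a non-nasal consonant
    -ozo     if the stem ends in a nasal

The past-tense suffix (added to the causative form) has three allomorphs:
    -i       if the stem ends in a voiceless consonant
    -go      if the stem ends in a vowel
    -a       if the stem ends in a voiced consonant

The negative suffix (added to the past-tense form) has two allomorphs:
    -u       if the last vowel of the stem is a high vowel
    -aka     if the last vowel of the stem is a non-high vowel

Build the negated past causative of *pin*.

Since the final consonant of *pin* is /n/ (a nasal), it takes -ozo, giving *pinozo*.
The causative form *pinozo*: final sound = /o/, a vowel → -go → *pinozogo*.
Since the last vowel of the past-tense form *pinozogo* is /o/ (a non-high vowel), it takes -aka, giving *pinozogoaka*.

pinozogoaka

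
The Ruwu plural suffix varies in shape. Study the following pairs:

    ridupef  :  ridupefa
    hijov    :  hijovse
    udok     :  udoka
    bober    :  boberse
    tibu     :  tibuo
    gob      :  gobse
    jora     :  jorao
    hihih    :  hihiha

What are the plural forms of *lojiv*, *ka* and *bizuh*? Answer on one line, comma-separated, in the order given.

lojivse, kao, bizuha

The suffix is conditioned by the final sound: -a when the stem ends in a voiceless consonant (*ridupef*, *udok*, *hihih*); -se when the stem ends in a voiced consonant (*hijov*, *bober*, *gob*); -o when the stem ends in a vowel (*tibu*, *jora*).
*lojiv* — final sound /v/ (a voiced consonant) → -se → *lojivse*.
Since the final sound of *ka* is /a/ (a vowel), it takes -o, giving *kao*.
The final sound of *bizuh* is /h/, which is a voiceless consonant, so the suffix is -a, giving *bizuha*.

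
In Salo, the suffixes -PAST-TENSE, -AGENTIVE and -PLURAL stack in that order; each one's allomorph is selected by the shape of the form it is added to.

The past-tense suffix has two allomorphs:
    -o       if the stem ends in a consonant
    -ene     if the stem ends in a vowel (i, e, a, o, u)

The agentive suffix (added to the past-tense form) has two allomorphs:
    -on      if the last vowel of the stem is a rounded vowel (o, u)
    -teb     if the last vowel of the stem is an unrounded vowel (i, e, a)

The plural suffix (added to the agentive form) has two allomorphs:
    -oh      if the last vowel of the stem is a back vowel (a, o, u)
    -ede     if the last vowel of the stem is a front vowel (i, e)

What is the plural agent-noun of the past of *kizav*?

kizavoonoh

*kizav* — final sound /v/ (a consonant) → -o → *kizavo*.
The last vowel of the past-tense form *kizavo* is /o/, which is a rounded vowel, so the agentive suffix is -on, giving *kizavoon*.
The agentive form *kizavoon* — last vowel /o/ (a back vowel) → -oh → *kizavoonoh*.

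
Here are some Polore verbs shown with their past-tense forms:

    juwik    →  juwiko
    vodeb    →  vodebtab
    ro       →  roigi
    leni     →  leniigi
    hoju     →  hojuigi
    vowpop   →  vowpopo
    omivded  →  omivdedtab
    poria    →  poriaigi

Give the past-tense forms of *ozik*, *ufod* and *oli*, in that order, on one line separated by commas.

oziko, ufodtab, oliigi

The alternation tracks the final sound of the stem — -o when the stem ends in a voiceless consonant (*juwik*, *vowpop*); -tab when the stem ends in a voiced consonant (*vodeb*, *omivded*); -igi when the stem ends in a vowel (*ro*, *leni*, *hoju*, *poria*).
*ozik*: final sound = /k/, a voiceless consonant → -o → *oziko*.
Since the final sound of *ufod* is /d/ (a voiced consonant), it takes -tab, giving *ufodtab*.
Since the final sound of *oli* is /i/ (a vowel), it takes -igi, giving *oliigi*.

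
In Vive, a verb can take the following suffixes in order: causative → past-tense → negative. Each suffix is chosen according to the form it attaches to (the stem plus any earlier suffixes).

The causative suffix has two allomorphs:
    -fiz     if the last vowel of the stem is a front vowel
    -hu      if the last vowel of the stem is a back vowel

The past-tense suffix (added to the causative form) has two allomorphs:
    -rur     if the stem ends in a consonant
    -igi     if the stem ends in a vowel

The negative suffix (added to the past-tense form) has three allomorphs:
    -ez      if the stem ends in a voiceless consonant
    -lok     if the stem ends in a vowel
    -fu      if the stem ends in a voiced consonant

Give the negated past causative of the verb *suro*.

surohuigilok

*suro*: last vowel = /o/, a back vowel → -hu → *surohu*.
The final sound of the causative form *surohu* is /u/, which is a vowel, so the past-tense suffix is -igi, giving *surohuigi*.
The final sound of the past-tense form *surohuigi* is /i/, which is a vowel, so the negative suffix is -lok, giving *surohuigilok*.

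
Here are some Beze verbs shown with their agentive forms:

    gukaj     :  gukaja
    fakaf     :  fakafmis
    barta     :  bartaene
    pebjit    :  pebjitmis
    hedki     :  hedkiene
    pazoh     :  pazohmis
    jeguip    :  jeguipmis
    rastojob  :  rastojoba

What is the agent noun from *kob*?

The alternation tracks the final sound of the stem — -mis when the stem ends in a voiceless consonant (*fakaf*, *pebjit*, *pazoh*, *jeguip*); -a when the stem ends in a voiced consonant (*gukaj*, *rastojob*); -ene when the stem ends in a vowel (*barta*, *hedki*).
The final sound of *kob* is /b/, which is a voiced consonant, so the suffix is -a, giving *koba*.

koba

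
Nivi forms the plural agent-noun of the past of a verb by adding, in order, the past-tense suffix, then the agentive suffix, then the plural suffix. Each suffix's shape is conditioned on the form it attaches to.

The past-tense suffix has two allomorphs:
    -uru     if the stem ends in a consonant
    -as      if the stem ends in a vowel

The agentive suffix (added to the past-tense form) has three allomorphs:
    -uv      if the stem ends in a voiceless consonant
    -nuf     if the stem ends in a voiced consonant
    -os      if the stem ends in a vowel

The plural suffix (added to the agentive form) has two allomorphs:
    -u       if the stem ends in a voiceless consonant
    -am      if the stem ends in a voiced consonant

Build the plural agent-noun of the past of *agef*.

agefuruosu

Since the final sound of *agef* is /f/ (a consonant), it takes -uru, giving *agefuru*.
The past-tense form *agefuru*: final sound = /u/, a vowel → -os → *agefuruos*.
The agentive form *agefuruos* — final consonant /s/ (voiceless) → -u → *agefuruosu*.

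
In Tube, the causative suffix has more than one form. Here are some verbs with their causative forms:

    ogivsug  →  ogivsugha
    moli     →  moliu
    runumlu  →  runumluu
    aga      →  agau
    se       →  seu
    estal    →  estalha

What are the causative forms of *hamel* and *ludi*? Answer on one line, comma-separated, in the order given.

The alternation tracks the final sound of the stem — -ha when the stem ends in a consonant (*ogivsug*, *estal*); -u when the stem ends in a vowel (*moli*, *runumlu*, *aga*, *se*).
Since the final sound of *hamel* is /l/ (a consonant), it takes -ha, giving *hamelha*.
Since the final sound of *ludi* is /i/ (a vowel), it takes -u, giving *ludiu*.

hamelha, ludiu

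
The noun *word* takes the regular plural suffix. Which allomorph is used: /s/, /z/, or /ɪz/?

/z/

The stem *word* ends in a voiced non-sibilant sound.
The plural suffix surfaces as /ɪz/ after sibilants, /s/ after other voiceless consonants, and /z/ after other voiced sounds.
So the plural -s on *word* is pronounced /z/.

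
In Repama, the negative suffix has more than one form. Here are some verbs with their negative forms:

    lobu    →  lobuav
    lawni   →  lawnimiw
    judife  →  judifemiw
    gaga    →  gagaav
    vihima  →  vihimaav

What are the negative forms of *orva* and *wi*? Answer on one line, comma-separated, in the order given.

The pattern is front/back vowel harmony: -miw when the last vowel of the stem is a front vowel (*lawni*, *judife*); -av when the last vowel of the stem is a back vowel (*lobu*, *gaga*, *vihima*).
*orva* — last vowel /a/ (a back vowel) → -av → *orvaav*.
Since the last vowel of *wi* is /i/ (a front vowel), it takes -miw, giving *wimiw*.

orvaav, wimiw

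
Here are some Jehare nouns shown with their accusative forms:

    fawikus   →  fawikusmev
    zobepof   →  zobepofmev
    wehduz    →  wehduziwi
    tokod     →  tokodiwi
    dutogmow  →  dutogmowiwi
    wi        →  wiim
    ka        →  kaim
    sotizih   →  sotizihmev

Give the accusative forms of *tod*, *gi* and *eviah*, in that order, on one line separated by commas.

Looking at the final sound of each stem: -mev when the stem ends in a voiceless consonant (*fawikus*, *zobepof*, *sotizih*); -iwi when the stem ends in a voiced consonant (*wehduz*, *tokod*, *dutogmow*); -im when the stem ends in a vowel (*wi*, *ka*).
The final sound of *tod* is /d/, which is a voiced consonant, so the suffix is -iwi, giving *todiwi*.
*gi* — final sound /i/ (a vowel) → -im → *giim*.
Since the final sound of *eviah* is /h/ (a voiceless consonant), it takes -mev, giving *eviahmev*.

todiwi, giim, eviahmev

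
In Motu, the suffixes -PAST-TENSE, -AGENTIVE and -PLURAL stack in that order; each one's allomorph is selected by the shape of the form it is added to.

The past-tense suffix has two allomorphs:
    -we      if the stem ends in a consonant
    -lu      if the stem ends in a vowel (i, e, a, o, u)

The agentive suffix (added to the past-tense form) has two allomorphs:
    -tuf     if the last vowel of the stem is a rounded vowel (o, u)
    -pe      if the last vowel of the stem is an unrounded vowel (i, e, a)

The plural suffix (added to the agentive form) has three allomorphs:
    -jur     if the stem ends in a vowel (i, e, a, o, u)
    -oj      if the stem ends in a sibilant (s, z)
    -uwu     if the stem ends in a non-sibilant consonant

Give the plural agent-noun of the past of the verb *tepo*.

Since the final sound of *tepo* is /o/ (a vowel), it takes -lu, giving *tepolu*.
The past-tense form *tepolu*: last vowel = /u/, a rounded vowel → -tuf → *tepolutuf*.
The agentive form *tepolutuf* — final sound /f/ (a non-sibilant consonant) → -uwu → *tepolutufuwu*.

tepolutufuwu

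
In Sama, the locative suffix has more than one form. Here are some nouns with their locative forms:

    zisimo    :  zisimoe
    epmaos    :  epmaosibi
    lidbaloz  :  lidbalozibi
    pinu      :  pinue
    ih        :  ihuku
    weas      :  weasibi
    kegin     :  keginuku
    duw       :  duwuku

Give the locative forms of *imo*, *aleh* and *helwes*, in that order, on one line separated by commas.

The pattern is sibilance of the final sound: -ibi when the stem ends in a sibilant (*epmaos*, *lidbaloz*, *weas*); -uku when the stem ends in a non-sibilant consonant (*ih*, *kegin*, *duw*); -e when the stem ends in a vowel (*zisimo*, *pinu*).
*imo* — final sound /o/ (a vowel) → -e → *imoe*.
*aleh*: final sound = /h/, a non-sibilant consonant → -uku → *alehuku*.
*helwes*: final sound = /s/, a sibilant → -ibi → *helwesibi*.

imoe, alehuku, helwesibi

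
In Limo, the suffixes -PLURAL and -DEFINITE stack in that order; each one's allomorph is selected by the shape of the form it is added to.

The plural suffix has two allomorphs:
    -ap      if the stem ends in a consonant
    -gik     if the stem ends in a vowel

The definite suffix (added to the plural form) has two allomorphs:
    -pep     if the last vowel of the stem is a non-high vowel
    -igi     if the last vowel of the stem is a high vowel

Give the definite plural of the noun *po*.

*po* — final sound /o/ (a vowel) → -gik → *pogik*.
Since the last vowel of the plural form *pogik* is /i/ (a high vowel), it takes -igi, giving *pogikigi*.

pogikigi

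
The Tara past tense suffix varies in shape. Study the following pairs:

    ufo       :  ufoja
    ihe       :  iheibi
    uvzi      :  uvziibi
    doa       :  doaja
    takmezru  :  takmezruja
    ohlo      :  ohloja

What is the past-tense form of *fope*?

fopeibi

The alternation tracks the last vowel of the stem — -ibi when the last vowel of the stem is a front vowel (*ihe*, *uvzi*); -ja when the last vowel of the stem is a back vowel (*ufo*, *doa*, *takmezru*, *ohlo*).
The last vowel of *fope* is /e/, which is a front vowel, so the suffix is -ibi, giving *fopeibi*.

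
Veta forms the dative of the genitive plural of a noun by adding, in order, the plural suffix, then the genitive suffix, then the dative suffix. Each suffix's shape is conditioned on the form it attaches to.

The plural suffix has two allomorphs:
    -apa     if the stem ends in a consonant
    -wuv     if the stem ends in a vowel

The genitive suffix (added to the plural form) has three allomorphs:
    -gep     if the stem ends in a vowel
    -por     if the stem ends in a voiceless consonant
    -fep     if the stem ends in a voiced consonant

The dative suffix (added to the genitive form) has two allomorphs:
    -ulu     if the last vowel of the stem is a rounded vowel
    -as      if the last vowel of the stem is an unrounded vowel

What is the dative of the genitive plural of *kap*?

kapapagepas

Since the final sound of *kap* is /p/ (a consonant), it takes -apa, giving *kapapa*.
The plural form *kapapa* — final sound /a/ (a vowel) → -gep → *kapapagep*.
The genitive form *kapapagep*: last vowel = /e/, an unrounded vowel → -as → *kapapagepas*.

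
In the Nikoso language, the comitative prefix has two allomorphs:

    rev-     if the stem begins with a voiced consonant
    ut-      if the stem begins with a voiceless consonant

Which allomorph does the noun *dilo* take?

rev-

The first consonant of *dilo* is /d/, which is voiced, so the prefix is rev-.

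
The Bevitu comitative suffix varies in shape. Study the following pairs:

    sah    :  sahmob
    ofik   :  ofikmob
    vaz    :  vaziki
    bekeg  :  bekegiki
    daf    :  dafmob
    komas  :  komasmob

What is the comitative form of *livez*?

The alternation tracks the final consonant of the stem — -mob when the stem ends in a voiceless consonant (*sah*, *ofik*, *daf*, *komas*); -iki when the stem ends in a voiced consonant (*vaz*, *bekeg*).
Since the final consonant of *livez* is /z/ (voiced), it takes -iki, giving *liveziki*.

liveziki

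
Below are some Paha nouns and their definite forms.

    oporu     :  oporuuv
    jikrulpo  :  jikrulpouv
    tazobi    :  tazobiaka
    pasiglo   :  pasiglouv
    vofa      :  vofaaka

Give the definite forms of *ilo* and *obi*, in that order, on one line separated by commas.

The suffix is conditioned by the last vowel: -uv when the last vowel of the stem is a rounded vowel (*oporu*, *jikrulpo*, *pasiglo*); -aka when the last vowel of the stem is an unrounded vowel (*tazobi*, *vofa*).
Since the last vowel of *ilo* is /o/ (a rounded vowel), it takes -uv, giving *ilouv*.
*obi*: last vowel = /i/, an unrounded vowel → -aka → *obiaka*.

ilouv, obiaka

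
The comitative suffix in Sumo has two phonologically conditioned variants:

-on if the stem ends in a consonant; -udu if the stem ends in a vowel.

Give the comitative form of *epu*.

*epu*: final sound = /u/, a vowel → -udu → *epuudu*.

epuudu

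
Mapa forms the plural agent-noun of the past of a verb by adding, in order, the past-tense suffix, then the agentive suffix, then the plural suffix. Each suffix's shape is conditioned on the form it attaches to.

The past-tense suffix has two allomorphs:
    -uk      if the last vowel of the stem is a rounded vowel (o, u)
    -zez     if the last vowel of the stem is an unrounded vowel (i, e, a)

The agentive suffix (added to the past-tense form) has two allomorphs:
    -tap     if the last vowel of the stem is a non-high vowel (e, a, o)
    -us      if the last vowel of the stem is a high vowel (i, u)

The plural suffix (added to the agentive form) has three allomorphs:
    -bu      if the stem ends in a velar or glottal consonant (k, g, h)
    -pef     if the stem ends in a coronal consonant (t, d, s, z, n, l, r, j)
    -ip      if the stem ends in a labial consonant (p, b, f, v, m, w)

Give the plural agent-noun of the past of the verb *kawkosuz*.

*kawkosuz* — last vowel /u/ (a rounded vowel) → -uk → *kawkosuzuk*.
The last vowel of the past-tense form *kawkosuzuk* is /u/, which is a high vowel, so the agentive suffix is -us, giving *kawkosuzukus*.
The final consonant of the agentive form *kawkosuzukus* is /s/, which is coronal, so the plural suffix is -pef, giving *kawkosuzukuspef*.

kawkosuzukuspef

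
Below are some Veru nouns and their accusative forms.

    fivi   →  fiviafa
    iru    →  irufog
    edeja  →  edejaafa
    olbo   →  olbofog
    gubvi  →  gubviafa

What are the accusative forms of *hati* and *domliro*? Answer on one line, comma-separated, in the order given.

hatiafa, domlirofog

The suffix is conditioned by the last vowel: -fog when the last vowel of the stem is a rounded vowel (*iru*, *olbo*); -afa when the last vowel of the stem is an unrounded vowel (*fivi*, *edeja*, *gubvi*).
*hati* — last vowel /i/ (an unrounded vowel) → -afa → *hatiafa*.
Since the last vowel of *domliro* is /o/ (a rounded vowel), it takes -fog, giving *domlirofog*.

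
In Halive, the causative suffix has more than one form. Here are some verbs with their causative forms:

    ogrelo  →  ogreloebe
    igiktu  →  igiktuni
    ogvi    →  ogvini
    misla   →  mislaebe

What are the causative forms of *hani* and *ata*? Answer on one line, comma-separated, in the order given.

The suffix is conditioned by the last vowel: -ni when the last vowel of the stem is a high vowel (*igiktu*, *ogvi*); -ebe when the last vowel of the stem is a non-high vowel (*ogrelo*, *misla*).
*hani* — last vowel /i/ (a high vowel) → -ni → *hanini*.
Since the last vowel of *ata* is /a/ (a non-high vowel), it takes -ebe, giving *ataebe*.

hanini, ataebe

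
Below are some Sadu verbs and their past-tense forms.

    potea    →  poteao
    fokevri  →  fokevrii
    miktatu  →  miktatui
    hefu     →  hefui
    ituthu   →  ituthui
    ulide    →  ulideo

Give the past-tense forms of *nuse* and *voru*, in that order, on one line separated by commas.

nuseo, vorui

The suffix is conditioned by the last vowel: -i when the last vowel of the stem is a high vowel (*fokevri*, *miktatu*, *hefu*, *ituthu*); -o when the last vowel of the stem is a non-high vowel (*potea*, *ulide*).
*nuse* — last vowel /e/ (a non-high vowel) → -o → *nuseo*.
*voru* — last vowel /u/ (a high vowel) → -i → *vorui*.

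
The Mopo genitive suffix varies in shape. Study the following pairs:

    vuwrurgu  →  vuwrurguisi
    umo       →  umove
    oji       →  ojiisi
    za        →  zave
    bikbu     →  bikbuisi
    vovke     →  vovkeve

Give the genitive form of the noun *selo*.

selove

The alternation tracks the last vowel of the stem — -isi when the last vowel of the stem is a high vowel (*vuwrurgu*, *oji*, *bikbu*); -ve when the last vowel of the stem is a non-high vowel (*umo*, *za*, *vovke*).
*selo*: last vowel = /o/, a non-high vowel → -ve → *selove*.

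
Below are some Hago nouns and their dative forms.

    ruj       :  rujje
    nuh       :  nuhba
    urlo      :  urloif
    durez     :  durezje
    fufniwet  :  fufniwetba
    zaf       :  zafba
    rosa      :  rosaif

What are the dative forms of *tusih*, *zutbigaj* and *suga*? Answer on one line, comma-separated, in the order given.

Looking at the final sound of each stem: -ba when the stem ends in a voiceless consonant (*nuh*, *fufniwet*, *zaf*); -je when the stem ends in a voiced consonant (*ruj*, *durez*); -if when the stem ends in a vowel (*urlo*, *rosa*).
*tusih*: final sound = /h/, a voiceless consonant → -ba → *tusihba*.
The final sound of *zutbigaj* is /j/, which is a voiced consonant, so the suffix is -je, giving *zutbigajje*.
Since the final sound of *suga* is /a/ (a vowel), it takes -if, giving *sugaif*.

tusihba, zutbigajje, sugaif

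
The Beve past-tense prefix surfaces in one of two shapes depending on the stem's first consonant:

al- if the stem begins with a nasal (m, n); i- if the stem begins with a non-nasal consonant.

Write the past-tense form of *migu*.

*migu*: first consonant = /m/, a nasal → al- → *almigu*.

almigu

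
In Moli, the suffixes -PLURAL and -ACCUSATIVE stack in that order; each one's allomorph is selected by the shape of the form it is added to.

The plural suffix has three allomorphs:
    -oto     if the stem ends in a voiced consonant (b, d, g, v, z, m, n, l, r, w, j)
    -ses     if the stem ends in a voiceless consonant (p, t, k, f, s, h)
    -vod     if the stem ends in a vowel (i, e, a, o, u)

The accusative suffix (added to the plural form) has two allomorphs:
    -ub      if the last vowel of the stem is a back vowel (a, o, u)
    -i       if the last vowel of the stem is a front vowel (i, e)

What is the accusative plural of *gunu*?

gunuvodub

Since the final sound of *gunu* is /u/ (a vowel), it takes -vod, giving *gunuvod*.
Since the last vowel of the plural form *gunuvod* is /o/ (a back vowel), it takes -ub, giving *gunuvodub*.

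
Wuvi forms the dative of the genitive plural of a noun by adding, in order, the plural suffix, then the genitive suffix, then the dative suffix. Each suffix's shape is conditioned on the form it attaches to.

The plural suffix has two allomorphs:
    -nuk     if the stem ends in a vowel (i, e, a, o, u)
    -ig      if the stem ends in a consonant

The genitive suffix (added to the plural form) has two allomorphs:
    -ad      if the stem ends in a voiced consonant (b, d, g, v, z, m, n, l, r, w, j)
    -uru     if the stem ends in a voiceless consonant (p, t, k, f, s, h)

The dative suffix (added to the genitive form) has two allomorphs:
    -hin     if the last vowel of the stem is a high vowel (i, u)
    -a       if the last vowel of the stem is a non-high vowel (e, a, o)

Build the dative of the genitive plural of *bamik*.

*bamik* — final sound /k/ (a consonant) → -ig → *bamikig*.
The plural form *bamikig* — final consonant /g/ (voiced) → -ad → *bamikigad*.
The genitive form *bamikigad* — last vowel /a/ (a non-high vowel) → -a → *bamikigada*.

bamikigada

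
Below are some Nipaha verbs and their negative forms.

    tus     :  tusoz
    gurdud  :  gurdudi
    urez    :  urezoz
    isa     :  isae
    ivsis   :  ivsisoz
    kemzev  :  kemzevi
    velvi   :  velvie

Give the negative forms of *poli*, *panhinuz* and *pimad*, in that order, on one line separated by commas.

The alternation tracks the final sound of the stem — -oz when the stem ends in a sibilant (*tus*, *urez*, *ivsis*); -i when the stem ends in a non-sibilant consonant (*gurdud*, *kemzev*); -e when the stem ends in a vowel (*isa*, *velvi*).
*poli* — final sound /i/ (a vowel) → -e → *polie*.
Since the final sound of *panhinuz* is /z/ (a sibilant), it takes -oz, giving *panhinuzoz*.
The final sound of *pimad* is /d/, which is a non-sibilant consonant, so the suffix is -i, giving *pimadi*.

polie, panhinuzoz, pimadi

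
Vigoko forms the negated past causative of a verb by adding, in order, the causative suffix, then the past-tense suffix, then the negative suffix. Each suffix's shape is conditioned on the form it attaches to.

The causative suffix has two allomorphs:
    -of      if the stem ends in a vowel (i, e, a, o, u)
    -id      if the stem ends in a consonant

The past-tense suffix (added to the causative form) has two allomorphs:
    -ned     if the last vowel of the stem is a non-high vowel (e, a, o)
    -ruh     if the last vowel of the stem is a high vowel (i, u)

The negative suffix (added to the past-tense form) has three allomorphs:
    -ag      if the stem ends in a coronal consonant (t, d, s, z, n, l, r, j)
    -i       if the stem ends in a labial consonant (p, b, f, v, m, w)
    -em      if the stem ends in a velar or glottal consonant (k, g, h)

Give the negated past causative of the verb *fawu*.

fawuofnedag

*fawu* — final sound /u/ (a vowel) → -of → *fawuof*.
The last vowel of the causative form *fawuof* is /o/, which is a non-high vowel, so the past-tense suffix is -ned, giving *fawuofned*.
The final consonant of the past-tense form *fawuofned* is /d/, which is coronal, so the negative suffix is -ag, giving *fawuofnedag*.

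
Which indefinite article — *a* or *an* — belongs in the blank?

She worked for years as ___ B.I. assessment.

The indefinite article is chosen by the initial *sound* of the following word, not its spelling.
The initialism *B.I.* is read letter by letter; the first letter, B, is pronounced /biː/, which begins with a consonant sound.
So the article is *a*: She worked for years as a B.I. assessment.

a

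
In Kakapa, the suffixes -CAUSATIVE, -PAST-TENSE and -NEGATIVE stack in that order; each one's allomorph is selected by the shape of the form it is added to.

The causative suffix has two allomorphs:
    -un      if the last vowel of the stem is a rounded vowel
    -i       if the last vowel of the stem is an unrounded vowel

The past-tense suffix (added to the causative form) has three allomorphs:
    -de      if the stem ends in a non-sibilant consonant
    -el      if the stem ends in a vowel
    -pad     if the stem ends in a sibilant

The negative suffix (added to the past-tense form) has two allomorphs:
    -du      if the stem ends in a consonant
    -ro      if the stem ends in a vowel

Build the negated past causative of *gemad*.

gemadieldu

Since the last vowel of *gemad* is /a/ (an unrounded vowel), it takes -i, giving *gemadi*.
Since the final sound of the causative form *gemadi* is /i/ (a vowel), it takes -el, giving *gemadiel*.
The past-tense form *gemadiel*: final sound = /l/, a consonant → -du → *gemadieldu*.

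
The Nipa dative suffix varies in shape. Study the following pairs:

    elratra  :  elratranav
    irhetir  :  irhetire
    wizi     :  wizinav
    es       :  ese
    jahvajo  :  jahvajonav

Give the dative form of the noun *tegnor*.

The suffix is conditioned by the final sound: -e when the stem ends in a consonant (*irhetir*, *es*); -nav when the stem ends in a vowel (*elratra*, *wizi*, *jahvajo*).
The final sound of *tegnor* is /r/, which is a consonant, so the suffix is -e, giving *tegnore*.

tegnore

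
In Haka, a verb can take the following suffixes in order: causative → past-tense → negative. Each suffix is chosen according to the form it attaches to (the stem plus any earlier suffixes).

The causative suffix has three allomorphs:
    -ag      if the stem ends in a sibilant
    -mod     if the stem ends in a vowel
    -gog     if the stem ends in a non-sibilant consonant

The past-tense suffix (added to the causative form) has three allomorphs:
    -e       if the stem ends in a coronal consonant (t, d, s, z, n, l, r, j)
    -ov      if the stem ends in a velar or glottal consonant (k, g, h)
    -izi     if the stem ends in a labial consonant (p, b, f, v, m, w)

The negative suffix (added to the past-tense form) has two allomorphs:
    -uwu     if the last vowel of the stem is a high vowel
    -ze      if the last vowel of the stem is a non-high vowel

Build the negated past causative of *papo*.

papomodeze

The final sound of *papo* is /o/, which is a vowel, so the causative suffix is -mod, giving *papomod*.
The causative form *papomod* — final consonant /d/ (coronal) → -e → *papomode*.
Since the last vowel of the past-tense form *papomode* is /e/ (a non-high vowel), it takes -ze, giving *papomodeze*.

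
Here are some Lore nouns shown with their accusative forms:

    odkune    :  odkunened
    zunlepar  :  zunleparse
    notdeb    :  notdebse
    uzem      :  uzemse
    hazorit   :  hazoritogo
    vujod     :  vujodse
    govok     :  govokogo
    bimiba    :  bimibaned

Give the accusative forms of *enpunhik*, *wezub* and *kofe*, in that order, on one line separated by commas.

The alternation tracks the final sound of the stem — -ogo when the stem ends in a voiceless consonant (*hazorit*, *govok*); -se when the stem ends in a voiced consonant (*zunlepar*, *notdeb*, *uzem*, *vujod*); -ned when the stem ends in a vowel (*odkune*, *bimiba*).
The final sound of *enpunhik* is /k/, which is a voiceless consonant, so the suffix is -ogo, giving *enpunhikogo*.
Since the final sound of *wezub* is /b/ (a voiced consonant), it takes -se, giving *wezubse*.
Since the final sound of *kofe* is /e/ (a vowel), it takes -ned, giving *kofened*.

enpunhikogo, wezubse, kofened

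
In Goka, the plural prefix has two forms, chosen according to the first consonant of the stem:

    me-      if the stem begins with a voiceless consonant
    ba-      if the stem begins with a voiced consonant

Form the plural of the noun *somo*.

The first consonant of *somo* is /s/, which is voiceless, so the prefix is me-, giving *mesomo*.

mesomo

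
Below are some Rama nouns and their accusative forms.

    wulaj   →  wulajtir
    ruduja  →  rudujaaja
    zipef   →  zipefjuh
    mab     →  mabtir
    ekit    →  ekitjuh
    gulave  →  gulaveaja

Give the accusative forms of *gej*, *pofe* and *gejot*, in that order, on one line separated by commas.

The pattern is voicing of the final sound: -juh when the stem ends in a voiceless consonant (*zipef*, *ekit*); -tir when the stem ends in a voiced consonant (*wulaj*, *mab*); -aja when the stem ends in a vowel (*ruduja*, *gulave*).
Since the final sound of *gej* is /j/ (a voiced consonant), it takes -tir, giving *gejtir*.
Since the final sound of *pofe* is /e/ (a vowel), it takes -aja, giving *pofeaja*.
*gejot* — final sound /t/ (a voiceless consonant) → -juh → *gejotjuh*.

gejtir, pofeaja, gejotjuh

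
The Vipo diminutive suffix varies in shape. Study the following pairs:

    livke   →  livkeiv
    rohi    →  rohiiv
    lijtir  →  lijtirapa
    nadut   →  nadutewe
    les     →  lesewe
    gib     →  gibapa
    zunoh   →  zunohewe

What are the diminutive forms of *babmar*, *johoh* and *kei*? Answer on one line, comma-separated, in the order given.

The alternation tracks the final sound of the stem — -ewe when the stem ends in a voiceless consonant (*nadut*, *les*, *zunoh*); -apa when the stem ends in a voiced consonant (*lijtir*, *gib*); -iv when the stem ends in a vowel (*livke*, *rohi*).
*babmar*: final sound = /r/, a voiced consonant → -apa → *babmarapa*.
The final sound of *johoh* is /h/, which is a voiceless consonant, so the suffix is -ewe, giving *johohewe*.
Since the final sound of *kei* is /i/ (a vowel), it takes -iv, giving *keiiv*.

babmarapa, johohewe, keiiv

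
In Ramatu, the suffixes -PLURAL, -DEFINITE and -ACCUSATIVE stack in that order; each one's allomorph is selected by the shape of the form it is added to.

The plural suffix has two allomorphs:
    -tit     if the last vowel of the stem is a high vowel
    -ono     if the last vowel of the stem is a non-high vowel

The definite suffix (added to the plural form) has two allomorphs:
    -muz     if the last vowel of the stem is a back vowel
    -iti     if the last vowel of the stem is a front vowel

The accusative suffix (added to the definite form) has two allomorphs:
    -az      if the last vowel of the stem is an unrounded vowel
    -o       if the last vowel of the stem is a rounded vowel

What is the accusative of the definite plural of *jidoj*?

*jidoj*: last vowel = /o/, a non-high vowel → -ono → *jidojono*.
The plural form *jidojono*: last vowel = /o/, a back vowel → -muz → *jidojonomuz*.
Since the last vowel of the definite form *jidojonomuz* is /u/ (a rounded vowel), it takes -o, giving *jidojonomuzo*.

jidojonomuzo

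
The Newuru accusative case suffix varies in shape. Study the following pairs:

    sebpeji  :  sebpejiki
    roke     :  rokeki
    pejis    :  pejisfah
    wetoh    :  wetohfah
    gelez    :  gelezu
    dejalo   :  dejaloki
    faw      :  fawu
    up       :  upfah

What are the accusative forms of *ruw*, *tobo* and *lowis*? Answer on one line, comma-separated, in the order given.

Looking at the final sound of each stem: -fah when the stem ends in a voiceless consonant (*pejis*, *wetoh*, *up*); -u when the stem ends in a voiced consonant (*gelez*, *faw*); -ki when the stem ends in a vowel (*sebpeji*, *roke*, *dejalo*).
*ruw* — final sound /w/ (a voiced consonant) → -u → *ruwu*.
*tobo*: final sound = /o/, a vowel → -ki → *toboki*.
*lowis* — final sound /s/ (a voiceless consonant) → -fah → *lowisfah*.

ruwu, toboki, lowisfah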